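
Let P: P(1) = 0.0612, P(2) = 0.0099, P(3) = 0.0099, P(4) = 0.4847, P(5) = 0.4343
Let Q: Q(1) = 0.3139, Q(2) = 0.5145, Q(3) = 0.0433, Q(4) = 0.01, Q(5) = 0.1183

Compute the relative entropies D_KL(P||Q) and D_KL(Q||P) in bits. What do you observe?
D_KL(P||Q) = 3.3068 bits, D_KL(Q||P) = 3.4871 bits. The two directions give different values (D_KL(Q||P) exceeds D_KL(P||Q) by 0.1803 bits): KL divergence is asymmetric.

D_KL(P||Q) = Σ P(x) log₂(P(x)/Q(x))

Computing term by term:
  P(1)·log₂(P(1)/Q(1)) = 0.0612·log₂(0.0612/0.3139) = -0.14435
  P(2)·log₂(P(2)/Q(2)) = 0.0099·log₂(0.0099/0.5145) = -0.05643
  P(3)·log₂(P(3)/Q(3)) = 0.0099·log₂(0.0099/0.0433) = -0.02108
  P(4)·log₂(P(4)/Q(4)) = 0.4847·log₂(0.4847/0.01) = 2.71385
  P(5)·log₂(P(5)/Q(5)) = 0.4343·log₂(0.4343/0.1183) = 0.81485

D_KL(P||Q) = -0.14435 - 0.05643 - 0.02108 + 2.71385 + 0.81485 = 3.30684 ≈ 3.3068 bits

D_KL(Q||P) = Σ Q(x) log₂(Q(x)/P(x))

Computing term by term:
  Q(1)·log₂(Q(1)/P(1)) = 0.3139·log₂(0.3139/0.0612) = 0.74040
  Q(2)·log₂(Q(2)/P(2)) = 0.5145·log₂(0.5145/0.0099) = 2.93244
  Q(3)·log₂(Q(3)/P(3)) = 0.0433·log₂(0.0433/0.0099) = 0.09218
  Q(4)·log₂(Q(4)/P(4)) = 0.01·log₂(0.01/0.4847) = -0.05599
  Q(5)·log₂(Q(5)/P(5)) = 0.1183·log₂(0.1183/0.4343) = -0.22196

D_KL(Q||P) = 0.74040 + 2.93244 + 0.09218 - 0.05599 - 0.22196 = 3.48707 ≈ 3.4871 bits

These are NOT equal (difference: 0.1803 bits). KL divergence is asymmetric: D_KL(P||Q) ≠ D_KL(Q||P) in general.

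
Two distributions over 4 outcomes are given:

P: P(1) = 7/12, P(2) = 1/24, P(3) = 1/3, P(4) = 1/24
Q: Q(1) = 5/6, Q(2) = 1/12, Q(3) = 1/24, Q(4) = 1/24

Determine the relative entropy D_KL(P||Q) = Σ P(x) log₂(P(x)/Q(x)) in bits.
0.6582 bits

D_KL(P||Q) = Σ P(x) log₂(P(x)/Q(x))

Computing term by term:
  P(1)·log₂(P(1)/Q(1)) = (7/12)·log₂((7/12)/(5/6)) = -0.30017
  P(2)·log₂(P(2)/Q(2)) = (1/24)·log₂((1/24)/(1/12)) = -0.04167
  P(3)·log₂(P(3)/Q(3)) = (1/3)·log₂((1/3)/(1/24)) = 1.00000
  P(4)·log₂(P(4)/Q(4)) = (1/24)·log₂((1/24)/(1/24)) = 0.00000

D_KL(P||Q) = -0.30017 - 0.04167 + 1.00000 + 0.00000 = 0.65816 ≈ 0.6582 bits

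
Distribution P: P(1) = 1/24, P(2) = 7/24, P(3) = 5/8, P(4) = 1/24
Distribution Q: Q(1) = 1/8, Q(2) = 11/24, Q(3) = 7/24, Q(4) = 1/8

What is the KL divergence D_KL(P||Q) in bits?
0.3649 bits

D_KL(P||Q) = Σ P(x) log₂(P(x)/Q(x))

Computing term by term:
  P(1)·log₂(P(1)/Q(1)) = (1/24)·log₂((1/24)/(1/8)) = -0.06604
  P(2)·log₂(P(2)/Q(2)) = (7/24)·log₂((7/24)/(11/24)) = -0.19019
  P(3)·log₂(P(3)/Q(3)) = (5/8)·log₂((5/8)/(7/24)) = 0.68721
  P(4)·log₂(P(4)/Q(4)) = (1/24)·log₂((1/24)/(1/8)) = -0.06604

D_KL(P||Q) = -0.06604 - 0.19019 + 0.68721 - 0.06604 = 0.36494 ≈ 0.3649 bits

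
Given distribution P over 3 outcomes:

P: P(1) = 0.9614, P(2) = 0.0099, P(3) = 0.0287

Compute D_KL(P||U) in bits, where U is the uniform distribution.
1.3174 bits

U(i) = 1/3 for all i

D_KL(P||U) = Σ P(x) log₂(P(x) / (1/3))
           = Σ P(x) log₂(P(x)) + log₂(3)
           = log₂(3) - H(P)

H(P) = -Σ P(x) log₂(P(x)):
  -P(1)·log₂(P(1)) = -(0.9614)·log₂(0.9614) = 0.05460
  -P(2)·log₂(P(2)) = -(0.0099)·log₂(0.0099) = 0.06592
  -P(3)·log₂(P(3)) = -(0.0287)·log₂(0.0287) = 0.14702
H(P) = 0.05460 + 0.06592 + 0.14702 = 0.26754 bits

log₂(3) = 1.58496 bits

D_KL(P||U) = 1.58496 - 0.26754 = 1.31742 ≈ 1.3174 bits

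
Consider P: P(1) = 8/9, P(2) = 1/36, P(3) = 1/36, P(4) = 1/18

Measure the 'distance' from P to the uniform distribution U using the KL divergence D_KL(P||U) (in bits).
1.3301 bits

U(i) = 1/4 for all i

D_KL(P||U) = Σ P(x) log₂(P(x) / (1/4))
           = Σ P(x) log₂(P(x)) + log₂(4)
           = log₂(4) - H(P)

H(P) = -Σ P(x) log₂(P(x)):
  -P(1)·log₂(P(1)) = -(8/9)·log₂(8/9) = 0.15104
  -P(2)·log₂(P(2)) = -(1/36)·log₂(1/36) = 0.14361
  -P(3)·log₂(P(3)) = -(1/36)·log₂(1/36) = 0.14361
  -P(4)·log₂(P(4)) = -(1/18)·log₂(1/18) = 0.23166
H(P) = 0.15104 + 0.14361 + 0.14361 + 0.23166 = 0.66992 bits

log₂(4) = 2.00000 bits

D_KL(P||U) = 2.00000 - 0.66992 = 1.33008 ≈ 1.3301 bits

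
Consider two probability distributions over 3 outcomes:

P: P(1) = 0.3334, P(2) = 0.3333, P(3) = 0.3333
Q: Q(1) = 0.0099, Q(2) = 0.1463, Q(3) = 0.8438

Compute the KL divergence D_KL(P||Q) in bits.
1.6408 bits

D_KL(P||Q) = Σ P(x) log₂(P(x)/Q(x))

Computing term by term:
  P(1)·log₂(P(1)/Q(1)) = 0.3334·log₂(0.3334/0.0099) = 1.69157
  P(2)·log₂(P(2)/Q(2)) = 0.3333·log₂(0.3333/0.1463) = 0.39592
  P(3)·log₂(P(3)/Q(3)) = 0.3333·log₂(0.3333/0.8438) = -0.44665

D_KL(P||Q) = 1.69157 + 0.39592 - 0.44665 = 1.64084 ≈ 1.6408 bits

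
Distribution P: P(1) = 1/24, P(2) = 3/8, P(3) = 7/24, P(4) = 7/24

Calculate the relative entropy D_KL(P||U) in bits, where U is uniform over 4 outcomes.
0.2414 bits

U(i) = 1/4 for all i

D_KL(P||U) = Σ P(x) log₂(P(x) / (1/4))
           = Σ P(x) log₂(P(x)) + log₂(4)
           = log₂(4) - H(P)

H(P) = -Σ P(x) log₂(P(x)):
  -P(1)·log₂(P(1)) = -(1/24)·log₂(1/24) = 0.19104
  -P(2)·log₂(P(2)) = -(3/8)·log₂(3/8) = 0.53064
  -P(3)·log₂(P(3)) = -(7/24)·log₂(7/24) = 0.51847
  -P(4)·log₂(P(4)) = -(7/24)·log₂(7/24) = 0.51847
H(P) = 0.19104 + 0.53064 + 0.51847 + 0.51847 = 1.75862 bits

log₂(4) = 2.00000 bits

D_KL(P||U) = 2.00000 - 1.75862 = 0.24138 ≈ 0.2414 bits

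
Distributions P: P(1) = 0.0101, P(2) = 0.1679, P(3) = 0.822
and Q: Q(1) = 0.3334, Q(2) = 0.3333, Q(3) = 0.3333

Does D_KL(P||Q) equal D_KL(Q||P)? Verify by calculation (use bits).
D_KL(P||Q) = 0.8535 bits, D_KL(Q||P) = 1.5776 bits. No — D_KL(P||Q) ≠ D_KL(Q||P) for this pair.

D_KL(P||Q) = Σ P(x) log₂(P(x)/Q(x))

Computing term by term:
  P(1)·log₂(P(1)/Q(1)) = 0.0101·log₂(0.0101/0.3334) = -0.05095
  P(2)·log₂(P(2)/Q(2)) = 0.1679·log₂(0.1679/0.3333) = -0.16609
  P(3)·log₂(P(3)/Q(3)) = 0.822·log₂(0.822/0.3333) = 1.07050

D_KL(P||Q) = -0.05095 - 0.16609 + 1.07050 = 0.85346 ≈ 0.8535 bits

D_KL(Q||P) = Σ Q(x) log₂(Q(x)/P(x))

Computing term by term:
  Q(1)·log₂(Q(1)/P(1)) = 0.3334·log₂(0.3334/0.0101) = 1.68195
  Q(2)·log₂(Q(2)/P(2)) = 0.3333·log₂(0.3333/0.1679) = 0.32971
  Q(3)·log₂(Q(3)/P(3)) = 0.3333·log₂(0.3333/0.822) = -0.43406

D_KL(Q||P) = 1.68195 + 0.32971 - 0.43406 = 1.57760 ≈ 1.5776 bits

These are NOT equal (difference: 0.7241 bits). KL divergence is asymmetric: D_KL(P||Q) ≠ D_KL(Q||P) in general.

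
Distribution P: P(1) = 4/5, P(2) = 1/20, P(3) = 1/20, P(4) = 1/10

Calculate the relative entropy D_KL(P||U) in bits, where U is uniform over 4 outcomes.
0.9781 bits

U(i) = 1/4 for all i

D_KL(P||U) = Σ P(x) log₂(P(x) / (1/4))
           = Σ P(x) log₂(P(x)) + log₂(4)
           = log₂(4) - H(P)

H(P) = -Σ P(x) log₂(P(x)):
  -P(1)·log₂(P(1)) = -(4/5)·log₂(4/5) = 0.25754
  -P(2)·log₂(P(2)) = -(1/20)·log₂(1/20) = 0.21610
  -P(3)·log₂(P(3)) = -(1/20)·log₂(1/20) = 0.21610
  -P(4)·log₂(P(4)) = -(1/10)·log₂(1/10) = 0.33219
H(P) = 0.25754 + 0.21610 + 0.21610 + 0.33219 = 1.02193 bits

log₂(4) = 2.00000 bits

D_KL(P||U) = 2.00000 - 1.02193 = 0.97807 ≈ 0.9781 bits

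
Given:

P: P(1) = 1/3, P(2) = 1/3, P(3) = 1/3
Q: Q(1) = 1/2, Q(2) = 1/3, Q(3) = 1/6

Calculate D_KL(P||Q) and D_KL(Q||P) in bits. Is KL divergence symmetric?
D_KL(P||Q) = 0.1383 bits, D_KL(Q||P) = 0.1258 bits. No, KL divergence is not symmetric.

D_KL(P||Q) = Σ P(x) log₂(P(x)/Q(x))

Computing term by term:
  P(1)·log₂(P(1)/Q(1)) = (1/3)·log₂((1/3)/(1/2)) = -0.19499
  P(2)·log₂(P(2)/Q(2)) = (1/3)·log₂((1/3)/(1/3)) = 0.00000
  P(3)·log₂(P(3)/Q(3)) = (1/3)·log₂((1/3)/(1/6)) = 0.33333

D_KL(P||Q) = -0.19499 + 0.00000 + 0.33333 = 0.13834 ≈ 0.1383 bits

D_KL(Q||P) = Σ Q(x) log₂(Q(x)/P(x))

Computing term by term:
  Q(1)·log₂(Q(1)/P(1)) = (1/2)·log₂((1/2)/(1/3)) = 0.29248
  Q(2)·log₂(Q(2)/P(2)) = (1/3)·log₂((1/3)/(1/3)) = 0.00000
  Q(3)·log₂(Q(3)/P(3)) = (1/6)·log₂((1/6)/(1/3)) = -0.16667

D_KL(Q||P) = 0.29248 + 0.00000 - 0.16667 = 0.12581 ≈ 0.1258 bits

These are NOT equal (difference: 0.0125 bits). KL divergence is asymmetric: D_KL(P||Q) ≠ D_KL(Q||P) in general.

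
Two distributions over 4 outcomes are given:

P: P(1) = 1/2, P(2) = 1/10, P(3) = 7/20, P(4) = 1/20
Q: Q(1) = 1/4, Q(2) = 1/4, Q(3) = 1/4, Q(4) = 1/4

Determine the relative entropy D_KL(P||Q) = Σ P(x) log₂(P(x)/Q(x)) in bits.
0.4216 bits

D_KL(P||Q) = Σ P(x) log₂(P(x)/Q(x))

Computing term by term:
  P(1)·log₂(P(1)/Q(1)) = (1/2)·log₂((1/2)/(1/4)) = 0.50000
  P(2)·log₂(P(2)/Q(2)) = (1/10)·log₂((1/10)/(1/4)) = -0.13219
  P(3)·log₂(P(3)/Q(3)) = (7/20)·log₂((7/20)/(1/4)) = 0.16990
  P(4)·log₂(P(4)/Q(4)) = (1/20)·log₂((1/20)/(1/4)) = -0.11610

D_KL(P||Q) = 0.50000 - 0.13219 + 0.16990 - 0.11610 = 0.42161 ≈ 0.4216 bits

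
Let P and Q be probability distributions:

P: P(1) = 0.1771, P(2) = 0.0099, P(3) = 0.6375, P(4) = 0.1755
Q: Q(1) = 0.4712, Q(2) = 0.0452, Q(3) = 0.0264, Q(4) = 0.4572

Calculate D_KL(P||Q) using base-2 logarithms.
2.4144 bits

D_KL(P||Q) = Σ P(x) log₂(P(x)/Q(x))

Computing term by term:
  P(1)·log₂(P(1)/Q(1)) = 0.1771·log₂(0.1771/0.4712) = -0.25003
  P(2)·log₂(P(2)/Q(2)) = 0.0099·log₂(0.0099/0.0452) = -0.02169
  P(3)·log₂(P(3)/Q(3)) = 0.6375·log₂(0.6375/0.0264) = 2.92856
  P(4)·log₂(P(4)/Q(4)) = 0.1755·log₂(0.1755/0.4572) = -0.24243

D_KL(P||Q) = -0.25003 - 0.02169 + 2.92856 - 0.24243 = 2.41441 ≈ 2.4144 bits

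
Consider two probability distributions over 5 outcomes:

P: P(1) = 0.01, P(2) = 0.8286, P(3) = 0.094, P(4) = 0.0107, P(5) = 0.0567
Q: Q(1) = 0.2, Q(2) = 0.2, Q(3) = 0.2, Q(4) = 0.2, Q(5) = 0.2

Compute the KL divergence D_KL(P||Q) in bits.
1.4053 bits

D_KL(P||Q) = Σ P(x) log₂(P(x)/Q(x))

Computing term by term:
  P(1)·log₂(P(1)/Q(1)) = 0.01·log₂(0.01/0.2) = -0.04322
  P(2)·log₂(P(2)/Q(2)) = 0.8286·log₂(0.8286/0.2) = 1.69919
  P(3)·log₂(P(3)/Q(3)) = 0.094·log₂(0.094/0.2) = -0.10239
  P(4)·log₂(P(4)/Q(4)) = 0.0107·log₂(0.0107/0.2) = -0.04520
  P(5)·log₂(P(5)/Q(5)) = 0.0567·log₂(0.0567/0.2) = -0.10311

D_KL(P||Q) = -0.04322 + 1.69919 - 0.10239 - 0.04520 - 0.10311 = 1.40527 ≈ 1.4053 bits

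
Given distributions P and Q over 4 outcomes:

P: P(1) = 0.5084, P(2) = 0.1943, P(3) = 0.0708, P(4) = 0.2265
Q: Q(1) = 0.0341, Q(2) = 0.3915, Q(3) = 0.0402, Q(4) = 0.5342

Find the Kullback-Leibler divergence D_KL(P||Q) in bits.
1.5629 bits

D_KL(P||Q) = Σ P(x) log₂(P(x)/Q(x))

Computing term by term:
  P(1)·log₂(P(1)/Q(1)) = 0.5084·log₂(0.5084/0.0341) = 1.98180
  P(2)·log₂(P(2)/Q(2)) = 0.1943·log₂(0.1943/0.3915) = -0.19638
  P(3)·log₂(P(3)/Q(3)) = 0.0708·log₂(0.0708/0.0402) = 0.05781
  P(4)·log₂(P(4)/Q(4)) = 0.2265·log₂(0.2265/0.5342) = -0.28038

D_KL(P||Q) = 1.98180 - 0.19638 + 0.05781 - 0.28038 = 1.56285 ≈ 1.5629 bits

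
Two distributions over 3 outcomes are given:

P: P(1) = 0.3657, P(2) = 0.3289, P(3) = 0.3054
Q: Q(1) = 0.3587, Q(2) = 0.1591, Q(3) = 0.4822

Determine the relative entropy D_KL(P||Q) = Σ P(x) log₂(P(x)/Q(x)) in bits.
0.1536 bits

D_KL(P||Q) = Σ P(x) log₂(P(x)/Q(x))

Computing term by term:
  P(1)·log₂(P(1)/Q(1)) = 0.3657·log₂(0.3657/0.3587) = 0.01020
  P(2)·log₂(P(2)/Q(2)) = 0.3289·log₂(0.3289/0.1591) = 0.34459
  P(3)·log₂(P(3)/Q(3)) = 0.3054·log₂(0.3054/0.4822) = -0.20124

D_KL(P||Q) = 0.01020 + 0.34459 - 0.20124 = 0.15355 ≈ 0.1536 bits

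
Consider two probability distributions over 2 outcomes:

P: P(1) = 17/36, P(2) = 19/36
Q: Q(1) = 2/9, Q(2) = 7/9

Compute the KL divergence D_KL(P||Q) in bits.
0.2183 bits

D_KL(P||Q) = Σ P(x) log₂(P(x)/Q(x))

Computing term by term:
  P(1)·log₂(P(1)/Q(1)) = (17/36)·log₂((17/36)/(2/9)) = 0.51352
  P(2)·log₂(P(2)/Q(2)) = (19/36)·log₂((19/36)/(7/9)) = -0.29525

D_KL(P||Q) = 0.51352 - 0.29525 = 0.21827 ≈ 0.2183 bits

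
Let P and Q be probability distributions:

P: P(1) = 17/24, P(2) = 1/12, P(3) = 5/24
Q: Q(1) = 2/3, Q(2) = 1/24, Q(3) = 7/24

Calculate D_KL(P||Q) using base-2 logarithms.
0.0442 bits

D_KL(P||Q) = Σ P(x) log₂(P(x)/Q(x))

Computing term by term:
  P(1)·log₂(P(1)/Q(1)) = (17/24)·log₂((17/24)/(2/3)) = 0.06195
  P(2)·log₂(P(2)/Q(2)) = (1/12)·log₂((1/12)/(1/24)) = 0.08333
  P(3)·log₂(P(3)/Q(3)) = (5/24)·log₂((5/24)/(7/24)) = -0.10113

D_KL(P||Q) = 0.06195 + 0.08333 - 0.10113 = 0.04415 ≈ 0.0442 bits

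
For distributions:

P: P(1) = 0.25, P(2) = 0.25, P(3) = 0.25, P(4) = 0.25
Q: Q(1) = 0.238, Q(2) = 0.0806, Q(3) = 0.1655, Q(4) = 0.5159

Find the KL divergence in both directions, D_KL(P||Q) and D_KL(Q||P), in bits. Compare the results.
D_KL(P||Q) = 0.3135 bits, D_KL(Q||P) = 0.2922 bits. D_KL(P||Q) is larger than D_KL(Q||P) by 0.0213 bits; the two directions differ.

D_KL(P||Q) = Σ P(x) log₂(P(x)/Q(x))

Computing term by term:
  P(1)·log₂(P(1)/Q(1)) = 0.25·log₂(0.25/0.238) = 0.01774
  P(2)·log₂(P(2)/Q(2)) = 0.25·log₂(0.25/0.0806) = 0.40827
  P(3)·log₂(P(3)/Q(3)) = 0.25·log₂(0.25/0.1655) = 0.14877
  P(4)·log₂(P(4)/Q(4)) = 0.25·log₂(0.25/0.5159) = -0.26129

D_KL(P||Q) = 0.01774 + 0.40827 + 0.14877 - 0.26129 = 0.31349 ≈ 0.3135 bits

D_KL(Q||P) = Σ Q(x) log₂(Q(x)/P(x))

Computing term by term:
  Q(1)·log₂(Q(1)/P(1)) = 0.238·log₂(0.238/0.25) = -0.01689
  Q(2)·log₂(Q(2)/P(2)) = 0.0806·log₂(0.0806/0.25) = -0.13163
  Q(3)·log₂(Q(3)/P(3)) = 0.1655·log₂(0.1655/0.25) = -0.09849
  Q(4)·log₂(Q(4)/P(4)) = 0.5159·log₂(0.5159/0.25) = 0.53920

D_KL(Q||P) = -0.01689 - 0.13163 - 0.09849 + 0.53920 = 0.29219 ≈ 0.2922 bits

These are NOT equal (difference: 0.0213 bits). KL divergence is asymmetric: D_KL(P||Q) ≠ D_KL(Q||P) in general.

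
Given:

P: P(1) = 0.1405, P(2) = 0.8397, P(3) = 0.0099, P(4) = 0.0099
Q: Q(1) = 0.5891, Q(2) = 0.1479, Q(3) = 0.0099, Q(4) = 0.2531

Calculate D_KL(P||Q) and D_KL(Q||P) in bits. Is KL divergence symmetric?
D_KL(P||Q) = 1.7668 bits, D_KL(Q||P) = 2.0312 bits. No, KL divergence is not symmetric.

D_KL(P||Q) = Σ P(x) log₂(P(x)/Q(x))

Computing term by term:
  P(1)·log₂(P(1)/Q(1)) = 0.1405·log₂(0.1405/0.5891) = -0.29055
  P(2)·log₂(P(2)/Q(2)) = 0.8397·log₂(0.8397/0.1479) = 2.10366
  P(3)·log₂(P(3)/Q(3)) = 0.0099·log₂(0.0099/0.0099) = 0.00000
  P(4)·log₂(P(4)/Q(4)) = 0.0099·log₂(0.0099/0.2531) = -0.04629

D_KL(P||Q) = -0.29055 + 2.10366 + 0.00000 - 0.04629 = 1.76682 ≈ 1.7668 bits

D_KL(Q||P) = Σ Q(x) log₂(Q(x)/P(x))

Computing term by term:
  Q(1)·log₂(Q(1)/P(1)) = 0.5891·log₂(0.5891/0.1405) = 1.21822
  Q(2)·log₂(Q(2)/P(2)) = 0.1479·log₂(0.1479/0.8397) = -0.37053
  Q(3)·log₂(Q(3)/P(3)) = 0.0099·log₂(0.0099/0.0099) = 0.00000
  Q(4)·log₂(Q(4)/P(4)) = 0.2531·log₂(0.2531/0.0099) = 1.18353

D_KL(Q||P) = 1.21822 - 0.37053 + 0.00000 + 1.18353 = 2.03122 ≈ 2.0312 bits

These are NOT equal (difference: 0.2644 bits). KL divergence is asymmetric: D_KL(P||Q) ≠ D_KL(Q||P) in general.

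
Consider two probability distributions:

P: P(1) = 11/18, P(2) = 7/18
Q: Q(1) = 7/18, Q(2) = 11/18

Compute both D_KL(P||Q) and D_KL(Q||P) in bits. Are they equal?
D_KL(P||Q) = 0.1449 bits, D_KL(Q||P) = 0.1449 bits. Yes, in this case they are equal (although KL divergence is not symmetric in general).

D_KL(P||Q) = Σ P(x) log₂(P(x)/Q(x))

Computing term by term:
  P(1)·log₂(P(1)/Q(1)) = (11/18)·log₂((11/18)/(7/18)) = 0.39849
  P(2)·log₂(P(2)/Q(2)) = (7/18)·log₂((7/18)/(11/18)) = -0.25359

D_KL(P||Q) = 0.39849 - 0.25359 = 0.14490 ≈ 0.1449 bits

D_KL(Q||P) = Σ Q(x) log₂(Q(x)/P(x))

Computing term by term:
  Q(1)·log₂(Q(1)/P(1)) = (7/18)·log₂((7/18)/(11/18)) = -0.25359
  Q(2)·log₂(Q(2)/P(2)) = (11/18)·log₂((11/18)/(7/18)) = 0.39849

D_KL(Q||P) = -0.25359 + 0.39849 = 0.14490 ≈ 0.1449 bits

These ARE equal here. Q is P with outcomes relabeled (Q(1) = P(2), Q(2) = P(1)) by a relabeling that is its own inverse, so the two sums contain exactly the same terms in a different order. This is a special case — KL divergence is not symmetric in general: D_KL(P||Q) ≠ D_KL(Q||P) for most P, Q.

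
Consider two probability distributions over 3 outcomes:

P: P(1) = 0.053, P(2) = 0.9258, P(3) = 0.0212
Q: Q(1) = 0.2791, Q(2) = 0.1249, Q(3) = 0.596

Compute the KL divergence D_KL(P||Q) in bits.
2.4464 bits

D_KL(P||Q) = Σ P(x) log₂(P(x)/Q(x))

Computing term by term:
  P(1)·log₂(P(1)/Q(1)) = 0.053·log₂(0.053/0.2791) = -0.12703
  P(2)·log₂(P(2)/Q(2)) = 0.9258·log₂(0.9258/0.1249) = 2.67549
  P(3)·log₂(P(3)/Q(3)) = 0.0212·log₂(0.0212/0.596) = -0.10204

D_KL(P||Q) = -0.12703 + 2.67549 - 0.10204 = 2.44642 ≈ 2.4464 bits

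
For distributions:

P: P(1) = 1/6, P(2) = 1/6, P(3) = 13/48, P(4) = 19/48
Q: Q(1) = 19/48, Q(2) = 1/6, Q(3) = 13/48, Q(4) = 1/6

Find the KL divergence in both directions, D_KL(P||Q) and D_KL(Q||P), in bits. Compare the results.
D_KL(P||Q) = 0.2860 bits, D_KL(Q||P) = 0.2860 bits. The two directions give exactly the same value for this pair.

D_KL(P||Q) = Σ P(x) log₂(P(x)/Q(x))

Computing term by term:
  P(1)·log₂(P(1)/Q(1)) = (1/6)·log₂((1/6)/(19/48)) = -0.20799
  P(2)·log₂(P(2)/Q(2)) = (1/6)·log₂((1/6)/(1/6)) = 0.00000
  P(3)·log₂(P(3)/Q(3)) = (13/48)·log₂((13/48)/(13/48)) = 0.00000
  P(4)·log₂(P(4)/Q(4)) = (19/48)·log₂((19/48)/(1/6)) = 0.49397

D_KL(P||Q) = -0.20799 + 0.00000 + 0.00000 + 0.49397 = 0.28598 ≈ 0.2860 bits

D_KL(Q||P) = Σ Q(x) log₂(Q(x)/P(x))

Computing term by term:
  Q(1)·log₂(Q(1)/P(1)) = (19/48)·log₂((19/48)/(1/6)) = 0.49397
  Q(2)·log₂(Q(2)/P(2)) = (1/6)·log₂((1/6)/(1/6)) = 0.00000
  Q(3)·log₂(Q(3)/P(3)) = (13/48)·log₂((13/48)/(13/48)) = 0.00000
  Q(4)·log₂(Q(4)/P(4)) = (1/6)·log₂((1/6)/(19/48)) = -0.20799

D_KL(Q||P) = 0.49397 + 0.00000 + 0.00000 - 0.20799 = 0.28598 ≈ 0.2860 bits

These ARE equal here. Q is P with outcomes relabeled (Q(1) = P(4), Q(4) = P(1)) by a relabeling that is its own inverse, so the two sums contain exactly the same terms in a different order. This is a special case — KL divergence is not symmetric in general: D_KL(P||Q) ≠ D_KL(Q||P) for most P, Q.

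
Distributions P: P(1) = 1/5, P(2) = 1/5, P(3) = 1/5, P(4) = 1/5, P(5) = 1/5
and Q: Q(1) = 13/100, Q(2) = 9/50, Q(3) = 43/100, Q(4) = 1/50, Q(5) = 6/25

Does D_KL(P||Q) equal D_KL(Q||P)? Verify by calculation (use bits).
D_KL(P||Q) = 0.5456 bits, D_KL(Q||P) = 0.3634 bits. No — D_KL(P||Q) ≠ D_KL(Q||P) for this pair.

D_KL(P||Q) = Σ P(x) log₂(P(x)/Q(x))

Computing term by term:
  P(1)·log₂(P(1)/Q(1)) = (1/5)·log₂((1/5)/(13/100)) = 0.12430
  P(2)·log₂(P(2)/Q(2)) = (1/5)·log₂((1/5)/(9/50)) = 0.03040
  P(3)·log₂(P(3)/Q(3)) = (1/5)·log₂((1/5)/(43/100)) = -0.22087
  P(4)·log₂(P(4)/Q(4)) = (1/5)·log₂((1/5)/(1/50)) = 0.66439
  P(5)·log₂(P(5)/Q(5)) = (1/5)·log₂((1/5)/(6/25)) = -0.05261

D_KL(P||Q) = 0.12430 + 0.03040 - 0.22087 + 0.66439 - 0.05261 = 0.54561 ≈ 0.5456 bits

D_KL(Q||P) = Σ Q(x) log₂(Q(x)/P(x))

Computing term by term:
  Q(1)·log₂(Q(1)/P(1)) = (13/100)·log₂((13/100)/(1/5)) = -0.08079
  Q(2)·log₂(Q(2)/P(2)) = (9/50)·log₂((9/50)/(1/5)) = -0.02736
  Q(3)·log₂(Q(3)/P(3)) = (43/100)·log₂((43/100)/(1/5)) = 0.47486
  Q(4)·log₂(Q(4)/P(4)) = (1/50)·log₂((1/50)/(1/5)) = -0.06644
  Q(5)·log₂(Q(5)/P(5)) = (6/25)·log₂((6/25)/(1/5)) = 0.06313

D_KL(Q||P) = -0.08079 - 0.02736 + 0.47486 - 0.06644 + 0.06313 = 0.36340 ≈ 0.3634 bits

These are NOT equal (difference: 0.1822 bits). KL divergence is asymmetric: D_KL(P||Q) ≠ D_KL(Q||P) in general.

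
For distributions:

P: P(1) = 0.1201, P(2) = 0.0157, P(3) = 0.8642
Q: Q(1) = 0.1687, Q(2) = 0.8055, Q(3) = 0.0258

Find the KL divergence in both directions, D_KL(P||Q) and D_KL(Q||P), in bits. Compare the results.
D_KL(P||Q) = 4.2299 bits, D_KL(Q||P) = 4.5281 bits. D_KL(Q||P) is larger than D_KL(P||Q) by 0.2982 bits; the two directions differ.

D_KL(P||Q) = Σ P(x) log₂(P(x)/Q(x))

Computing term by term:
  P(1)·log₂(P(1)/Q(1)) = 0.1201·log₂(0.1201/0.1687) = -0.05888
  P(2)·log₂(P(2)/Q(2)) = 0.0157·log₂(0.0157/0.8055) = -0.08919
  P(3)·log₂(P(3)/Q(3)) = 0.8642·log₂(0.8642/0.0258) = 4.37797

D_KL(P||Q) = -0.05888 - 0.08919 + 4.37797 = 4.22990 ≈ 4.2299 bits

D_KL(Q||P) = Σ Q(x) log₂(Q(x)/P(x))

Computing term by term:
  Q(1)·log₂(Q(1)/P(1)) = 0.1687·log₂(0.1687/0.1201) = 0.08270
  Q(2)·log₂(Q(2)/P(2)) = 0.8055·log₂(0.8055/0.0157) = 4.57608
  Q(3)·log₂(Q(3)/P(3)) = 0.0258·log₂(0.0258/0.8642) = -0.13070

D_KL(Q||P) = 0.08270 + 4.57608 - 0.13070 = 4.52808 ≈ 4.5281 bits

These are NOT equal (difference: 0.2982 bits). KL divergence is asymmetric: D_KL(P||Q) ≠ D_KL(Q||P) in general.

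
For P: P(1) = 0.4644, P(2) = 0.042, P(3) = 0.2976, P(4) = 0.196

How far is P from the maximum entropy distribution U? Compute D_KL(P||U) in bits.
0.3128 bits

U(i) = 1/4 for all i

D_KL(P||U) = Σ P(x) log₂(P(x) / (1/4))
           = Σ P(x) log₂(P(x)) + log₂(4)
           = log₂(4) - H(P)

H(P) = -Σ P(x) log₂(P(x)):
  -P(1)·log₂(P(1)) = -(0.4644)·log₂(0.4644) = 0.51389
  -P(2)·log₂(P(2)) = -(0.042)·log₂(0.042) = 0.19209
  -P(3)·log₂(P(3)) = -(0.2976)·log₂(0.2976) = 0.52037
  -P(4)·log₂(P(4)) = -(0.196)·log₂(0.196) = 0.46081
H(P) = 0.51389 + 0.19209 + 0.52037 + 0.46081 = 1.68716 bits

log₂(4) = 2.00000 bits

D_KL(P||U) = 2.00000 - 1.68716 = 0.31284 ≈ 0.3128 bits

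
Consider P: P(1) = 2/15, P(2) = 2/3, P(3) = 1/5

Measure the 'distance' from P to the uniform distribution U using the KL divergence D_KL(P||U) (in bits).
0.3430 bits

U(i) = 1/3 for all i

D_KL(P||U) = Σ P(x) log₂(P(x) / (1/3))
           = Σ P(x) log₂(P(x)) + log₂(3)
           = log₂(3) - H(P)

H(P) = -Σ P(x) log₂(P(x)):
  -P(1)·log₂(P(1)) = -(2/15)·log₂(2/15) = 0.38759
  -P(2)·log₂(P(2)) = -(2/3)·log₂(2/3) = 0.38998
  -P(3)·log₂(P(3)) = -(1/5)·log₂(1/5) = 0.46439
H(P) = 0.38759 + 0.38998 + 0.46439 = 1.24196 bits

log₂(3) = 1.58496 bits

D_KL(P||U) = 1.58496 - 1.24196 = 0.34300 ≈ 0.3430 bits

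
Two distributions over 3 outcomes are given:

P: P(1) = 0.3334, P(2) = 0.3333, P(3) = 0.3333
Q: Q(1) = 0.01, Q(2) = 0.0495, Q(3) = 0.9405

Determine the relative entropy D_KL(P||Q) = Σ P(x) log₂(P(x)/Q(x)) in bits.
2.1049 bits

D_KL(P||Q) = Σ P(x) log₂(P(x)/Q(x))

Computing term by term:
  P(1)·log₂(P(1)/Q(1)) = 0.3334·log₂(0.3334/0.01) = 1.68673
  P(2)·log₂(P(2)/Q(2)) = 0.3333·log₂(0.3333/0.0495) = 0.91702
  P(3)·log₂(P(3)/Q(3)) = 0.3333·log₂(0.3333/0.9405) = -0.49882

D_KL(P||Q) = 1.68673 + 0.91702 - 0.49882 = 2.10493 ≈ 2.1049 bits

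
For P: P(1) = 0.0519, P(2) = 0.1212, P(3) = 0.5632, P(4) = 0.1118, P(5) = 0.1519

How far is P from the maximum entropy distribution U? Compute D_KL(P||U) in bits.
0.4985 bits

U(i) = 1/5 for all i

D_KL(P||U) = Σ P(x) log₂(P(x) / (1/5))
           = Σ P(x) log₂(P(x)) + log₂(5)
           = log₂(5) - H(P)

H(P) = -Σ P(x) log₂(P(x)):
  -P(1)·log₂(P(1)) = -(0.0519)·log₂(0.0519) = 0.22152
  -P(2)·log₂(P(2)) = -(0.1212)·log₂(0.1212) = 0.36900
  -P(3)·log₂(P(3)) = -(0.5632)·log₂(0.5632) = 0.46649
  -P(4)·log₂(P(4)) = -(0.1118)·log₂(0.1118) = 0.35340
  -P(5)·log₂(P(5)) = -(0.1519)·log₂(0.1519) = 0.41299
H(P) = 0.22152 + 0.36900 + 0.46649 + 0.35340 + 0.41299 = 1.82340 bits

log₂(5) = 2.32193 bits

D_KL(P||U) = 2.32193 - 1.82340 = 0.49853 ≈ 0.4985 bits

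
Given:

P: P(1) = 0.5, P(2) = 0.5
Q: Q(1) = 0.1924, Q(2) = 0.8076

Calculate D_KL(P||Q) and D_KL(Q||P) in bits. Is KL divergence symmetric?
D_KL(P||Q) = 0.3431 bits, D_KL(Q||P) = 0.2935 bits. No, KL divergence is not symmetric.

D_KL(P||Q) = Σ P(x) log₂(P(x)/Q(x))

Computing term by term:
  P(1)·log₂(P(1)/Q(1)) = 0.5·log₂(0.5/0.1924) = 0.68891
  P(2)·log₂(P(2)/Q(2)) = 0.5·log₂(0.5/0.8076) = -0.34586

D_KL(P||Q) = 0.68891 - 0.34586 = 0.34305 ≈ 0.3431 bits

D_KL(Q||P) = Σ Q(x) log₂(Q(x)/P(x))

Computing term by term:
  Q(1)·log₂(Q(1)/P(1)) = 0.1924·log₂(0.1924/0.5) = -0.26509
  Q(2)·log₂(Q(2)/P(2)) = 0.8076·log₂(0.8076/0.5) = 0.55863

D_KL(Q||P) = -0.26509 + 0.55863 = 0.29354 ≈ 0.2935 bits

These are NOT equal (difference: 0.0496 bits). KL divergence is asymmetric: D_KL(P||Q) ≠ D_KL(Q||P) in general.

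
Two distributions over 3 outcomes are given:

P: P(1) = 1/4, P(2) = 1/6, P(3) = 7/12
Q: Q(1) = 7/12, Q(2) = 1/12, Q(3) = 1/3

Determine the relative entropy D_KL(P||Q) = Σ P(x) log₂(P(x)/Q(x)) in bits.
0.3320 bits

D_KL(P||Q) = Σ P(x) log₂(P(x)/Q(x))

Computing term by term:
  P(1)·log₂(P(1)/Q(1)) = (1/4)·log₂((1/4)/(7/12)) = -0.30560
  P(2)·log₂(P(2)/Q(2)) = (1/6)·log₂((1/6)/(1/12)) = 0.16667
  P(3)·log₂(P(3)/Q(3)) = (7/12)·log₂((7/12)/(1/3)) = 0.47096

D_KL(P||Q) = -0.30560 + 0.16667 + 0.47096 = 0.33203 ≈ 0.3320 bits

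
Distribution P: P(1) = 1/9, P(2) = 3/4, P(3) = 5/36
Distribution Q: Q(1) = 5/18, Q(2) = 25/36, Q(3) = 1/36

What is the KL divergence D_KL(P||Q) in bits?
0.2589 bits

D_KL(P||Q) = Σ P(x) log₂(P(x)/Q(x))

Computing term by term:
  P(1)·log₂(P(1)/Q(1)) = (1/9)·log₂((1/9)/(5/18)) = -0.14688
  P(2)·log₂(P(2)/Q(2)) = (3/4)·log₂((3/4)/(25/36)) = 0.08327
  P(3)·log₂(P(3)/Q(3)) = (5/36)·log₂((5/36)/(1/36)) = 0.32249

D_KL(P||Q) = -0.14688 + 0.08327 + 0.32249 = 0.25888 ≈ 0.2589 bits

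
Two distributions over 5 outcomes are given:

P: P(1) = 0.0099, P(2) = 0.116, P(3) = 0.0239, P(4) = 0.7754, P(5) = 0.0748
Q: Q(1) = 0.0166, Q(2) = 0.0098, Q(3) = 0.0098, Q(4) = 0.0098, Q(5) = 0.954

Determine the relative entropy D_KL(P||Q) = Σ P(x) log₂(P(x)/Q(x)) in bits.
5.0519 bits

D_KL(P||Q) = Σ P(x) log₂(P(x)/Q(x))

Computing term by term:
  P(1)·log₂(P(1)/Q(1)) = 0.0099·log₂(0.0099/0.0166) = -0.00738
  P(2)·log₂(P(2)/Q(2)) = 0.116·log₂(0.116/0.0098) = 0.41356
  P(3)·log₂(P(3)/Q(3)) = 0.0239·log₂(0.0239/0.0098) = 0.03074
  P(4)·log₂(P(4)/Q(4)) = 0.7754·log₂(0.7754/0.0098) = 4.88968
  P(5)·log₂(P(5)/Q(5)) = 0.0748·log₂(0.0748/0.954) = -0.27473

D_KL(P||Q) = -0.00738 + 0.41356 + 0.03074 + 4.88968 - 0.27473 = 5.05187 ≈ 5.0519 bits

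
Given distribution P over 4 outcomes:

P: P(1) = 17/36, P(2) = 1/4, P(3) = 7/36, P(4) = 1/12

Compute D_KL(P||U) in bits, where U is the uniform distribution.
0.2307 bits

U(i) = 1/4 for all i

D_KL(P||U) = Σ P(x) log₂(P(x) / (1/4))
           = Σ P(x) log₂(P(x)) + log₂(4)
           = log₂(4) - H(P)

H(P) = -Σ P(x) log₂(P(x)):
  -P(1)·log₂(P(1)) = -(17/36)·log₂(17/36) = 0.51116
  -P(2)·log₂(P(2)) = -(1/4)·log₂(1/4) = 0.50000
  -P(3)·log₂(P(3)) = -(7/36)·log₂(7/36) = 0.45939
  -P(4)·log₂(P(4)) = -(1/12)·log₂(1/12) = 0.29875
H(P) = 0.51116 + 0.50000 + 0.45939 + 0.29875 = 1.76930 bits

log₂(4) = 2.00000 bits

D_KL(P||U) = 2.00000 - 1.76930 = 0.23070 ≈ 0.2307 bits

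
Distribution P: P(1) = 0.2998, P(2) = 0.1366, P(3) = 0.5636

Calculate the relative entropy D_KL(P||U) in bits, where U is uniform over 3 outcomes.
0.2054 bits

U(i) = 1/3 for all i

D_KL(P||U) = Σ P(x) log₂(P(x) / (1/3))
           = Σ P(x) log₂(P(x)) + log₂(3)
           = log₂(3) - H(P)

H(P) = -Σ P(x) log₂(P(x)):
  -P(1)·log₂(P(1)) = -(0.2998)·log₂(0.2998) = 0.52103
  -P(2)·log₂(P(2)) = -(0.1366)·log₂(0.1366) = 0.39231
  -P(3)·log₂(P(3)) = -(0.5636)·log₂(0.5636) = 0.46624
H(P) = 0.52103 + 0.39231 + 0.46624 = 1.37958 bits

log₂(3) = 1.58496 bits

D_KL(P||U) = 1.58496 - 1.37958 = 0.20538 ≈ 0.2054 bits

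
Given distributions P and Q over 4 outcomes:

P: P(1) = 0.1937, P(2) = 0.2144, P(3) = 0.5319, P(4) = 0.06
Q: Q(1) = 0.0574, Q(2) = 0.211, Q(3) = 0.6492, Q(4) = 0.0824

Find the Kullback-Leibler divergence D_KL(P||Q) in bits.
0.1644 bits

D_KL(P||Q) = Σ P(x) log₂(P(x)/Q(x))

Computing term by term:
  P(1)·log₂(P(1)/Q(1)) = 0.1937·log₂(0.1937/0.0574) = 0.33989
  P(2)·log₂(P(2)/Q(2)) = 0.2144·log₂(0.2144/0.211) = 0.00494
  P(3)·log₂(P(3)/Q(3)) = 0.5319·log₂(0.5319/0.6492) = -0.15293
  P(4)·log₂(P(4)/Q(4)) = 0.06·log₂(0.06/0.0824) = -0.02746

D_KL(P||Q) = 0.33989 + 0.00494 - 0.15293 - 0.02746 = 0.16444 ≈ 0.1644 bits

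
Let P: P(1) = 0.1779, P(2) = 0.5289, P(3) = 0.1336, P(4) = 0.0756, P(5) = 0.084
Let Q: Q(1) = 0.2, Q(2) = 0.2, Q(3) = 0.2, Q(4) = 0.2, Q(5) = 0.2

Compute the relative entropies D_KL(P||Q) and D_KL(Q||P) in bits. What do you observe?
D_KL(P||Q) = 0.4230 bits, D_KL(Q||P) = 0.4006 bits. The two directions give different values (D_KL(P||Q) exceeds D_KL(Q||P) by 0.0224 bits): KL divergence is asymmetric.

D_KL(P||Q) = Σ P(x) log₂(P(x)/Q(x))

Computing term by term:
  P(1)·log₂(P(1)/Q(1)) = 0.1779·log₂(0.1779/0.2) = -0.03005
  P(2)·log₂(P(2)/Q(2)) = 0.5289·log₂(0.5289/0.2) = 0.74204
  P(3)·log₂(P(3)/Q(3)) = 0.1336·log₂(0.1336/0.2) = -0.07777
  P(4)·log₂(P(4)/Q(4)) = 0.0756·log₂(0.0756/0.2) = -0.10611
  P(5)·log₂(P(5)/Q(5)) = 0.084·log₂(0.084/0.2) = -0.10513

D_KL(P||Q) = -0.03005 + 0.74204 - 0.07777 - 0.10611 - 0.10513 = 0.42298 ≈ 0.4230 bits

D_KL(Q||P) = Σ Q(x) log₂(Q(x)/P(x))

Computing term by term:
  Q(1)·log₂(Q(1)/P(1)) = 0.2·log₂(0.2/0.1779) = 0.03379
  Q(2)·log₂(Q(2)/P(2)) = 0.2·log₂(0.2/0.5289) = -0.28060
  Q(3)·log₂(Q(3)/P(3)) = 0.2·log₂(0.2/0.1336) = 0.11642
  Q(4)·log₂(Q(4)/P(4)) = 0.2·log₂(0.2/0.0756) = 0.28071
  Q(5)·log₂(Q(5)/P(5)) = 0.2·log₂(0.2/0.084) = 0.25031

D_KL(Q||P) = 0.03379 - 0.28060 + 0.11642 + 0.28071 + 0.25031 = 0.40063 ≈ 0.4006 bits

These are NOT equal (difference: 0.0224 bits). KL divergence is asymmetric: D_KL(P||Q) ≠ D_KL(Q||P) in general.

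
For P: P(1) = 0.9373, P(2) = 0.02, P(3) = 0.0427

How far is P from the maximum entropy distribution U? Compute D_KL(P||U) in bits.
1.1903 bits

U(i) = 1/3 for all i

D_KL(P||U) = Σ P(x) log₂(P(x) / (1/3))
           = Σ P(x) log₂(P(x)) + log₂(3)
           = log₂(3) - H(P)

H(P) = -Σ P(x) log₂(P(x)):
  -P(1)·log₂(P(1)) = -(0.9373)·log₂(0.9373) = 0.08756
  -P(2)·log₂(P(2)) = -(0.02)·log₂(0.02) = 0.11288
  -P(3)·log₂(P(3)) = -(0.0427)·log₂(0.0427) = 0.19427
H(P) = 0.08756 + 0.11288 + 0.19427 = 0.39471 bits

log₂(3) = 1.58496 bits

D_KL(P||U) = 1.58496 - 0.39471 = 1.19025 ≈ 1.1903 bits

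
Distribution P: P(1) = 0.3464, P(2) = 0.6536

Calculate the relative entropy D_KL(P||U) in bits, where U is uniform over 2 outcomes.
0.0692 bits

U(i) = 1/2 for all i

D_KL(P||U) = Σ P(x) log₂(P(x) / (1/2))
           = Σ P(x) log₂(P(x)) + log₂(2)
           = log₂(2) - H(P)

H(P) = -Σ P(x) log₂(P(x)):
  -P(1)·log₂(P(1)) = -(0.3464)·log₂(0.3464) = 0.52982
  -P(2)·log₂(P(2)) = -(0.6536)·log₂(0.6536) = 0.40100
H(P) = 0.52982 + 0.40100 = 0.93082 bits

log₂(2) = 1.00000 bits

D_KL(P||U) = 1.00000 - 0.93082 = 0.06918 ≈ 0.0692 bits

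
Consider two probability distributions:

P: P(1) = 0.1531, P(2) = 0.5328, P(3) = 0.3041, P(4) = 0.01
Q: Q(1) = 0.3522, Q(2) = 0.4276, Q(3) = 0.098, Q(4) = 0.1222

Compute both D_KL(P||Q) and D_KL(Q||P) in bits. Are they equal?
D_KL(P||Q) = 0.4458 bits, D_KL(Q||P) = 0.5688 bits. No, they are not equal.

D_KL(P||Q) = Σ P(x) log₂(P(x)/Q(x))

Computing term by term:
  P(1)·log₂(P(1)/Q(1)) = 0.1531·log₂(0.1531/0.3522) = -0.18401
  P(2)·log₂(P(2)/Q(2)) = 0.5328·log₂(0.5328/0.4276) = 0.16907
  P(3)·log₂(P(3)/Q(3)) = 0.3041·log₂(0.3041/0.098) = 0.49681
  P(4)·log₂(P(4)/Q(4)) = 0.01·log₂(0.01/0.1222) = -0.03611

D_KL(P||Q) = -0.18401 + 0.16907 + 0.49681 - 0.03611 = 0.44576 ≈ 0.4458 bits

D_KL(Q||P) = Σ Q(x) log₂(Q(x)/P(x))

Computing term by term:
  Q(1)·log₂(Q(1)/P(1)) = 0.3522·log₂(0.3522/0.1531) = 0.42332
  Q(2)·log₂(Q(2)/P(2)) = 0.4276·log₂(0.4276/0.5328) = -0.13569
  Q(3)·log₂(Q(3)/P(3)) = 0.098·log₂(0.098/0.3041) = -0.16010
  Q(4)·log₂(Q(4)/P(4)) = 0.1222·log₂(0.1222/0.01) = 0.44129

D_KL(Q||P) = 0.42332 - 0.13569 - 0.16010 + 0.44129 = 0.56882 ≈ 0.5688 bits

These are NOT equal (difference: 0.1230 bits). KL divergence is asymmetric: D_KL(P||Q) ≠ D_KL(Q||P) in general.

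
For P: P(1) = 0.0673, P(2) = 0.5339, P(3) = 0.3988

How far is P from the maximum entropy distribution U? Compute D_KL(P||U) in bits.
0.3107 bits

U(i) = 1/3 for all i

D_KL(P||U) = Σ P(x) log₂(P(x) / (1/3))
           = Σ P(x) log₂(P(x)) + log₂(3)
           = log₂(3) - H(P)

H(P) = -Σ P(x) log₂(P(x)):
  -P(1)·log₂(P(1)) = -(0.0673)·log₂(0.0673) = 0.26202
  -P(2)·log₂(P(2)) = -(0.5339)·log₂(0.5339) = 0.48337
  -P(3)·log₂(P(3)) = -(0.3988)·log₂(0.3988) = 0.52891
H(P) = 0.26202 + 0.48337 + 0.52891 = 1.27430 bits

log₂(3) = 1.58496 bits

D_KL(P||U) = 1.58496 - 1.27430 = 0.31066 ≈ 0.3107 bits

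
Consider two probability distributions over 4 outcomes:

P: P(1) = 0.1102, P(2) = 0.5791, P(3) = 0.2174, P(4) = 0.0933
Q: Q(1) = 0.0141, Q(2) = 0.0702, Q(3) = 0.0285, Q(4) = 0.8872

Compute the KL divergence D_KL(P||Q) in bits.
2.4239 bits

D_KL(P||Q) = Σ P(x) log₂(P(x)/Q(x))

Computing term by term:
  P(1)·log₂(P(1)/Q(1)) = 0.1102·log₂(0.1102/0.0141) = 0.32689
  P(2)·log₂(P(2)/Q(2)) = 0.5791·log₂(0.5791/0.0702) = 1.76294
  P(3)·log₂(P(3)/Q(3)) = 0.2174·log₂(0.2174/0.0285) = 0.63727
  P(4)·log₂(P(4)/Q(4)) = 0.0933·log₂(0.0933/0.8872) = -0.30316

D_KL(P||Q) = 0.32689 + 1.76294 + 0.63727 - 0.30316 = 2.42394 ≈ 2.4239 bits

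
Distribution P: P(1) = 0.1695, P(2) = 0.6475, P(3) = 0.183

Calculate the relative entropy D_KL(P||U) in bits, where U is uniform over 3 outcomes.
0.2966 bits

U(i) = 1/3 for all i

D_KL(P||U) = Σ P(x) log₂(P(x) / (1/3))
           = Σ P(x) log₂(P(x)) + log₂(3)
           = log₂(3) - H(P)

H(P) = -Σ P(x) log₂(P(x)):
  -P(1)·log₂(P(1)) = -(0.1695)·log₂(0.1695) = 0.43403
  -P(2)·log₂(P(2)) = -(0.6475)·log₂(0.6475) = 0.40601
  -P(3)·log₂(P(3)) = -(0.183)·log₂(0.183) = 0.44837
H(P) = 0.43403 + 0.40601 + 0.44837 = 1.28841 bits

log₂(3) = 1.58496 bits

D_KL(P||U) = 1.58496 - 1.28841 = 0.29655 ≈ 0.2966 bits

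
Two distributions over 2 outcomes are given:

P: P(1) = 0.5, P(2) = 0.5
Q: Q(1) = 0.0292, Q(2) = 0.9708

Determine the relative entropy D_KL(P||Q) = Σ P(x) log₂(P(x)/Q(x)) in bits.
1.5703 bits

D_KL(P||Q) = Σ P(x) log₂(P(x)/Q(x))

Computing term by term:
  P(1)·log₂(P(1)/Q(1)) = 0.5·log₂(0.5/0.0292) = 2.04894
  P(2)·log₂(P(2)/Q(2)) = 0.5·log₂(0.5/0.9708) = -0.47862

D_KL(P||Q) = 2.04894 - 0.47862 = 1.57032 ≈ 1.5703 bits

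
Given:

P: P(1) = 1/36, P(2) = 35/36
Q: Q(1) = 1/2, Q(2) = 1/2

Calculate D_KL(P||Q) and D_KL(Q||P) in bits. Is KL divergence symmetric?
D_KL(P||Q) = 0.8169 bits, D_KL(Q||P) = 1.6053 bits. No, KL divergence is not symmetric.

D_KL(P||Q) = Σ P(x) log₂(P(x)/Q(x))

Computing term by term:
  P(1)·log₂(P(1)/Q(1)) = (1/36)·log₂((1/36)/(1/2)) = -0.11583
  P(2)·log₂(P(2)/Q(2)) = (35/36)·log₂((35/36)/(1/2)) = 0.93271

D_KL(P||Q) = -0.11583 + 0.93271 = 0.81688 ≈ 0.8169 bits

D_KL(Q||P) = Σ Q(x) log₂(Q(x)/P(x))

Computing term by term:
  Q(1)·log₂(Q(1)/P(1)) = (1/2)·log₂((1/2)/(1/36)) = 2.08496
  Q(2)·log₂(Q(2)/P(2)) = (1/2)·log₂((1/2)/(35/36)) = -0.47968

D_KL(Q||P) = 2.08496 - 0.47968 = 1.60528 ≈ 1.6053 bits

These are NOT equal (difference: 0.7884 bits). KL divergence is asymmetric: D_KL(P||Q) ≠ D_KL(Q||P) in general.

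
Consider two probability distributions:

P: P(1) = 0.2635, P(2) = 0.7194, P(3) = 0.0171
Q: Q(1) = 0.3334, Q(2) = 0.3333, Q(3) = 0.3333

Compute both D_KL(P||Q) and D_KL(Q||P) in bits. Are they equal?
D_KL(P||Q) = 0.6358 bits, D_KL(Q||P) = 1.1713 bits. No, they are not equal.

D_KL(P||Q) = Σ P(x) log₂(P(x)/Q(x))

Computing term by term:
  P(1)·log₂(P(1)/Q(1)) = 0.2635·log₂(0.2635/0.3334) = -0.08945
  P(2)·log₂(P(2)/Q(2)) = 0.7194·log₂(0.7194/0.3333) = 0.79851
  P(3)·log₂(P(3)/Q(3)) = 0.0171·log₂(0.0171/0.3333) = -0.07327

D_KL(P||Q) = -0.08945 + 0.79851 - 0.07327 = 0.63579 ≈ 0.6358 bits

D_KL(Q||P) = Σ Q(x) log₂(Q(x)/P(x))

Computing term by term:
  Q(1)·log₂(Q(1)/P(1)) = 0.3334·log₂(0.3334/0.2635) = 0.11317
  Q(2)·log₂(Q(2)/P(2)) = 0.3333·log₂(0.3333/0.7194) = -0.36995
  Q(3)·log₂(Q(3)/P(3)) = 0.3333·log₂(0.3333/0.0171) = 1.42811

D_KL(Q||P) = 0.11317 - 0.36995 + 1.42811 = 1.17133 ≈ 1.1713 bits

These are NOT equal (difference: 0.5355 bits). KL divergence is asymmetric: D_KL(P||Q) ≠ D_KL(Q||P) in general.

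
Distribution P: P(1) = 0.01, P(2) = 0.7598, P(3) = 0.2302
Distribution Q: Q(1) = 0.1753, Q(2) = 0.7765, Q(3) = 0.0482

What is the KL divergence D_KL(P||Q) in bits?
0.4541 bits

D_KL(P||Q) = Σ P(x) log₂(P(x)/Q(x))

Computing term by term:
  P(1)·log₂(P(1)/Q(1)) = 0.01·log₂(0.01/0.1753) = -0.04132
  P(2)·log₂(P(2)/Q(2)) = 0.7598·log₂(0.7598/0.7765) = -0.02383
  P(3)·log₂(P(3)/Q(3)) = 0.2302·log₂(0.2302/0.0482) = 0.51928

D_KL(P||Q) = -0.04132 - 0.02383 + 0.51928 = 0.45413 ≈ 0.4541 bits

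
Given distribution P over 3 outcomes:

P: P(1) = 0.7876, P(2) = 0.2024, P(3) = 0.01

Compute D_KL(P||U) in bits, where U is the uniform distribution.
0.7807 bits

U(i) = 1/3 for all i

D_KL(P||U) = Σ P(x) log₂(P(x) / (1/3))
           = Σ P(x) log₂(P(x)) + log₂(3)
           = log₂(3) - H(P)

H(P) = -Σ P(x) log₂(P(x)):
  -P(1)·log₂(P(1)) = -(0.7876)·log₂(0.7876) = 0.27130
  -P(2)·log₂(P(2)) = -(0.2024)·log₂(0.2024) = 0.46648
  -P(3)·log₂(P(3)) = -(0.01)·log₂(0.01) = 0.06644
H(P) = 0.27130 + 0.46648 + 0.06644 = 0.80422 bits

log₂(3) = 1.58496 bits

D_KL(P||U) = 1.58496 - 0.80422 = 0.78074 ≈ 0.7807 bits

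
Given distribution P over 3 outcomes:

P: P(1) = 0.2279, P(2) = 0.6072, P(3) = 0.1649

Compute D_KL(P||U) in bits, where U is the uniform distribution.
0.2329 bits

U(i) = 1/3 for all i

D_KL(P||U) = Σ P(x) log₂(P(x) / (1/3))
           = Σ P(x) log₂(P(x)) + log₂(3)
           = log₂(3) - H(P)

H(P) = -Σ P(x) log₂(P(x)):
  -P(1)·log₂(P(1)) = -(0.2279)·log₂(0.2279) = 0.48623
  -P(2)·log₂(P(2)) = -(0.6072)·log₂(0.6072) = 0.43704
  -P(3)·log₂(P(3)) = -(0.1649)·log₂(0.1649) = 0.42880
H(P) = 0.48623 + 0.43704 + 0.42880 = 1.35207 bits

log₂(3) = 1.58496 bits

D_KL(P||U) = 1.58496 - 1.35207 = 0.23289 ≈ 0.2329 bits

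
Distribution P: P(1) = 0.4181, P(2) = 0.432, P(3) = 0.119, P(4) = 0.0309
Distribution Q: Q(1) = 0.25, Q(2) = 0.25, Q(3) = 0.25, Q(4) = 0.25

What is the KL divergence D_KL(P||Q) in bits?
0.4304 bits

D_KL(P||Q) = Σ P(x) log₂(P(x)/Q(x))

Computing term by term:
  P(1)·log₂(P(1)/Q(1)) = 0.4181·log₂(0.4181/0.25) = 0.31020
  P(2)·log₂(P(2)/Q(2)) = 0.432·log₂(0.432/0.25) = 0.34089
  P(3)·log₂(P(3)/Q(3)) = 0.119·log₂(0.119/0.25) = -0.12745
  P(4)·log₂(P(4)/Q(4)) = 0.0309·log₂(0.0309/0.25) = -0.09320

D_KL(P||Q) = 0.31020 + 0.34089 - 0.12745 - 0.09320 = 0.43044 ≈ 0.4304 bits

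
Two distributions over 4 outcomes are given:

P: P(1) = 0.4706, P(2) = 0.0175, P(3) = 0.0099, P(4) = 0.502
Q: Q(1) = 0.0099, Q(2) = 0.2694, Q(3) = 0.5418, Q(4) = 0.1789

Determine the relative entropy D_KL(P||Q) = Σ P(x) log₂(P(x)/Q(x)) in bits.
3.2427 bits

D_KL(P||Q) = Σ P(x) log₂(P(x)/Q(x))

Computing term by term:
  P(1)·log₂(P(1)/Q(1)) = 0.4706·log₂(0.4706/0.0099) = 2.62168
  P(2)·log₂(P(2)/Q(2)) = 0.0175·log₂(0.0175/0.2694) = -0.06903
  P(3)·log₂(P(3)/Q(3)) = 0.0099·log₂(0.0099/0.5418) = -0.05716
  P(4)·log₂(P(4)/Q(4)) = 0.502·log₂(0.502/0.1789) = 0.74724

D_KL(P||Q) = 2.62168 - 0.06903 - 0.05716 + 0.74724 = 3.24273 ≈ 3.2427 bits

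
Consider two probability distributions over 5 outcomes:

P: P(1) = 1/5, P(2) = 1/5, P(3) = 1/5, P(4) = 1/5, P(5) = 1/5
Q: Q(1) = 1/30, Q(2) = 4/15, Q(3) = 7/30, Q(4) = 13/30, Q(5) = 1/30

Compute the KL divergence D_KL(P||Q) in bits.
0.6834 bits

D_KL(P||Q) = Σ P(x) log₂(P(x)/Q(x))

Computing term by term:
  P(1)·log₂(P(1)/Q(1)) = (1/5)·log₂((1/5)/(1/30)) = 0.51699
  P(2)·log₂(P(2)/Q(2)) = (1/5)·log₂((1/5)/(4/15)) = -0.08301
  P(3)·log₂(P(3)/Q(3)) = (1/5)·log₂((1/5)/(7/30)) = -0.04448
  P(4)·log₂(P(4)/Q(4)) = (1/5)·log₂((1/5)/(13/30)) = -0.22310
  P(5)·log₂(P(5)/Q(5)) = (1/5)·log₂((1/5)/(1/30)) = 0.51699

D_KL(P||Q) = 0.51699 - 0.08301 - 0.04448 - 0.22310 + 0.51699 = 0.68339 ≈ 0.6834 bits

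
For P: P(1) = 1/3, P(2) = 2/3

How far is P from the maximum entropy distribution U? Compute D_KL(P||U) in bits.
0.0817 bits

U(i) = 1/2 for all i

D_KL(P||U) = Σ P(x) log₂(P(x) / (1/2))
           = Σ P(x) log₂(P(x)) + log₂(2)
           = log₂(2) - H(P)

H(P) = -Σ P(x) log₂(P(x)):
  -P(1)·log₂(P(1)) = -(1/3)·log₂(1/3) = 0.52832
  -P(2)·log₂(P(2)) = -(2/3)·log₂(2/3) = 0.38998
H(P) = 0.52832 + 0.38998 = 0.91830 bits

log₂(2) = 1.00000 bits

D_KL(P||U) = 1.00000 - 0.91830 = 0.08170 ≈ 0.0817 bits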